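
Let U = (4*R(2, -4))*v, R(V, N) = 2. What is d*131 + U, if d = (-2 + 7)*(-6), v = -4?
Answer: -3962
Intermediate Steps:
U = -32 (U = (4*2)*(-4) = 8*(-4) = -32)
d = -30 (d = 5*(-6) = -30)
d*131 + U = -30*131 - 32 = -3930 - 32 = -3962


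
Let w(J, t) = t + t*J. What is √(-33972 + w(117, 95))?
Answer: I*√22762 ≈ 150.87*I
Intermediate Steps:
w(J, t) = t + J*t
√(-33972 + w(117, 95)) = √(-33972 + 95*(1 + 117)) = √(-33972 + 95*118) = √(-33972 + 11210) = √(-22762) = I*√22762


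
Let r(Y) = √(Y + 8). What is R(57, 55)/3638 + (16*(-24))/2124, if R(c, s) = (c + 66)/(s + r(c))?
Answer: -68678791/381204192 - 123*√65/10768480 ≈ -0.18025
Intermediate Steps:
r(Y) = √(8 + Y)
R(c, s) = (66 + c)/(s + √(8 + c)) (R(c, s) = (c + 66)/(s + √(8 + c)) = (66 + c)/(s + √(8 + c)))
R(57, 55)/3638 + (16*(-24))/2124 = ((66 + 57)/(55 + √(8 + 57)))/3638 + (16*(-24))/2124 = (123/(55 + √65))*(1/3638) - 384*1/2124 = (123/(55 + √65))*(1/3638) - 32/177 = 123/(3638*(55 + √65)) - 32/177 = -32/177 + 123/(3638*(55 + √65))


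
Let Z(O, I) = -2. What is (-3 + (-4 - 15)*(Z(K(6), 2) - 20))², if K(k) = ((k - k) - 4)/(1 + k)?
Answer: 172225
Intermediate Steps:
K(k) = -4/(1 + k) (K(k) = (0 - 4)/(1 + k) = -4/(1 + k))
(-3 + (-4 - 15)*(Z(K(6), 2) - 20))² = (-3 + (-4 - 15)*(-2 - 20))² = (-3 - 19*(-22))² = (-3 + 418)² = 415² = 172225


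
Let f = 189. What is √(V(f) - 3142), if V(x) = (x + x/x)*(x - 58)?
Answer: 2*√5437 ≈ 147.47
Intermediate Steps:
V(x) = (1 + x)*(-58 + x) (V(x) = (x + 1)*(-58 + x) = (1 + x)*(-58 + x))
√(V(f) - 3142) = √((-58 + 189² - 57*189) - 3142) = √((-58 + 35721 - 10773) - 3142) = √(24890 - 3142) = √21748 = 2*√5437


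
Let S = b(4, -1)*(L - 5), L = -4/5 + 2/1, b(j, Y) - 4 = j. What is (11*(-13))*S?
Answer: 21736/5 ≈ 4347.2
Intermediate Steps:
b(j, Y) = 4 + j
L = 6/5 (L = -4*⅕ + 2*1 = -⅘ + 2 = 6/5 ≈ 1.2000)
S = -152/5 (S = (4 + 4)*(6/5 - 5) = 8*(-19/5) = -152/5 ≈ -30.400)
(11*(-13))*S = (11*(-13))*(-152/5) = -143*(-152/5) = 21736/5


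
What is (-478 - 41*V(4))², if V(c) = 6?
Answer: 524176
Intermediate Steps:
(-478 - 41*V(4))² = (-478 - 41*6)² = (-478 - 246)² = (-724)² = 524176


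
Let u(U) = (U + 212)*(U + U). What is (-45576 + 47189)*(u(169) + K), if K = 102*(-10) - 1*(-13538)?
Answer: 227910448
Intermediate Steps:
u(U) = 2*U*(212 + U) (u(U) = (212 + U)*(2*U) = 2*U*(212 + U))
K = 12518 (K = -1020 + 13538 = 12518)
(-45576 + 47189)*(u(169) + K) = (-45576 + 47189)*(2*169*(212 + 169) + 12518) = 1613*(2*169*381 + 12518) = 1613*(128778 + 12518) = 1613*141296 = 227910448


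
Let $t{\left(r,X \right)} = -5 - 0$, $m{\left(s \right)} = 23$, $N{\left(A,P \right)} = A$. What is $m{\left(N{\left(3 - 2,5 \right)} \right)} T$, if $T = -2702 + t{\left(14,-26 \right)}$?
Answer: $-62261$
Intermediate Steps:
$t{\left(r,X \right)} = -5$ ($t{\left(r,X \right)} = -5 + 0 = -5$)
$T = -2707$ ($T = -2702 - 5 = -2707$)
$m{\left(N{\left(3 - 2,5 \right)} \right)} T = 23 \left(-2707\right) = -62261$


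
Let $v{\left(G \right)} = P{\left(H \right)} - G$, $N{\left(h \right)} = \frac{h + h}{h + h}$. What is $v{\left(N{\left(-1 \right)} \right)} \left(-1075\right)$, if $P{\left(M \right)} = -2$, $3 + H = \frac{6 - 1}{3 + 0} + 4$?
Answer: $3225$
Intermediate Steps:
$H = \frac{8}{3}$ ($H = -3 + \left(\frac{6 - 1}{3 + 0} + 4\right) = -3 + \left(\frac{5}{3} + 4\right) = -3 + \frac{17}{3} = \frac{8}{3} \approx 2.6667$)
$N{\left(h \right)} = 1$ ($N{\left(h \right)} = \frac{2 h}{2 h} = 2 h \frac{1}{2 h} = 1$)
$v{\left(G \right)} = -2 - G$
$v{\left(N{\left(-1 \right)} \right)} \left(-1075\right) = \left(-2 - 1\right) \left(-1075\right) = \left(-3\right) \left(-1075\right) = 3225$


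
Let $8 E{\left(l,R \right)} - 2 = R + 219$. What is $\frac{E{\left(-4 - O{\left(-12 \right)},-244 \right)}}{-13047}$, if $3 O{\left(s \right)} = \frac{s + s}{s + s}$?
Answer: $\frac{23}{104376} \approx 0.00022036$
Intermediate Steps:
$O{\left(s \right)} = \frac{1}{3}$ ($O{\left(s \right)} = \frac{\left(s + s\right) \frac{1}{s + s}}{3} = \frac{2 s \frac{1}{2 s}}{3} = \frac{1}{3} \cdot 1 = \frac{1}{3}$)
$E{\left(l,R \right)} = \frac{221}{8} + \frac{R}{8}$ ($E{\left(l,R \right)} = \frac{1}{4} + \frac{R + 219}{8} = \frac{1}{4} + \frac{219 + R}{8} = \frac{1}{4} + \left(\frac{219}{8} + \frac{R}{8}\right) = \frac{221}{8} + \frac{R}{8}$)
$\frac{E{\left(-4 - O{\left(-12 \right)},-244 \right)}}{-13047} = \frac{\frac{221}{8} + \frac{1}{8} \left(-244\right)}{-13047} = \left(\frac{221}{8} - \frac{61}{2}\right) \left(- \frac{1}{13047}\right) = \left(- \frac{23}{8}\right) \left(- \frac{1}{13047}\right) = \frac{23}{104376}$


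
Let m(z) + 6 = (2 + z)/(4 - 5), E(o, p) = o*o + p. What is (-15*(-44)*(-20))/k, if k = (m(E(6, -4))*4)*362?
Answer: 165/724 ≈ 0.22790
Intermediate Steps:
E(o, p) = p + o² (E(o, p) = o² + p = p + o²)
m(z) = -8 - z (m(z) = -6 + (2 + z)/(4 - 5) = -6 + (2 + z)/(-1) = -6 + (2 + z)*(-1) = -6 + (-2 - z) = -8 - z)
k = -57920 (k = ((-8 - (-4 + 6²))*4)*362 = ((-8 - (-4 + 36))*4)*362 = ((-8 - 1*32)*4)*362 = ((-8 - 32)*4)*362 = -40*4*362 = -160*362 = -57920)
(-15*(-44)*(-20))/k = (-15*(-44)*(-20))/(-57920) = (660*(-20))*(-1/57920) = -13200*(-1/57920) = 165/724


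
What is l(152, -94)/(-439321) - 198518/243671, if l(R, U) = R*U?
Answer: -83731555030/107049787391 ≈ -0.78217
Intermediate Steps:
l(152, -94)/(-439321) - 198518/243671 = (152*(-94))/(-439321) - 198518/243671 = -14288*(-1/439321) - 198518*1/243671 = 14288/439321 - 198518/243671 = -83731555030/107049787391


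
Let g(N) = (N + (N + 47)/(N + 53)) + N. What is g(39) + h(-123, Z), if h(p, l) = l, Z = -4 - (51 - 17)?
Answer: 1883/46 ≈ 40.935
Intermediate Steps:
Z = -38 (Z = -4 - 1*34 = -4 - 34 = -38)
g(N) = 2*N + (47 + N)/(53 + N) (g(N) = (N + (47 + N)/(53 + N)) + N = 2*N + (47 + N)/(53 + N))
g(39) + h(-123, Z) = (47 + 2*39² + 107*39)/(53 + 39) - 38 = (47 + 2*1521 + 4173)/92 - 38 = (47 + 3042 + 4173)/92 - 38 = (1/92)*7262 - 38 = 3631/46 - 38 = 1883/46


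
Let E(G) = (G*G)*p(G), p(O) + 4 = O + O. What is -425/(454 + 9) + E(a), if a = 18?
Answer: 4799959/463 ≈ 10367.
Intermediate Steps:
p(O) = -4 + 2*O (p(O) = -4 + (O + O) = -4 + 2*O)
E(G) = G**2*(-4 + 2*G) (E(G) = (G*G)*(-4 + 2*G) = G**2*(-4 + 2*G))
-425/(454 + 9) + E(a) = -425/(454 + 9) + 2*18**2*(-2 + 18) = -425/463 + 2*324*16 = (1/463)*(-425) + 10368 = -425/463 + 10368 = 4799959/463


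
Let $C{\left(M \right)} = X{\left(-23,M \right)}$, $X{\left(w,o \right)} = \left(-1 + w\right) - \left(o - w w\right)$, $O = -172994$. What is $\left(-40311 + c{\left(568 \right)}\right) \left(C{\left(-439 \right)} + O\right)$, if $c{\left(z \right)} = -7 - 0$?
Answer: $6936711900$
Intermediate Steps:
$c{\left(z \right)} = -7$ ($c{\left(z \right)} = -7 + 0 = -7$)
$X{\left(w,o \right)} = -1 + w + w^{2} - o$ ($X{\left(w,o \right)} = \left(-1 + w\right) - \left(o - w^{2}\right) = -1 + w + w^{2} - o$)
$C{\left(M \right)} = 505 - M$ ($C{\left(M \right)} = -1 - 23 + \left(-23\right)^{2} - M = -1 - 23 + 529 - M = 505 - M$)
$\left(-40311 + c{\left(568 \right)}\right) \left(C{\left(-439 \right)} + O\right) = \left(-40311 - 7\right) \left(\left(505 - -439\right) - 172994\right) = - 40318 \left(\left(505 + 439\right) - 172994\right) = - 40318 \left(944 - 172994\right) = \left(-40318\right) \left(-172050\right) = 6936711900$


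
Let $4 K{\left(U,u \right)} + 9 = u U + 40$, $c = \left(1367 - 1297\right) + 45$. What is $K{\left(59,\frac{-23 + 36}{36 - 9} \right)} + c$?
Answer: $\frac{3506}{27} \approx 129.85$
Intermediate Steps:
$c = 115$ ($c = 70 + 45 = 115$)
$K{\left(U,u \right)} = \frac{31}{4} + \frac{U u}{4}$ ($K{\left(U,u \right)} = - \frac{9}{4} + \frac{u U + 40}{4} = - \frac{9}{4} + \frac{U u + 40}{4} = - \frac{9}{4} + \frac{40 + U u}{4} = - \frac{9}{4} + \left(10 + \frac{U u}{4}\right) = \frac{31}{4} + \frac{U u}{4}$)
$K{\left(59,\frac{-23 + 36}{36 - 9} \right)} + c = \left(\frac{31}{4} + \frac{1}{4} \cdot 59 \frac{-23 + 36}{36 - 9}\right) + 115 = \left(\frac{31}{4} + \frac{1}{4} \cdot 59 \cdot \frac{13}{27}\right) + 115 = \left(\frac{31}{4} + \frac{767}{108}\right) + 115 = \frac{401}{27} + 115 = \frac{3506}{27}$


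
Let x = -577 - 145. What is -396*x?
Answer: 285912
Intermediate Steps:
x = -722
-396*x = -396*(-722) = 285912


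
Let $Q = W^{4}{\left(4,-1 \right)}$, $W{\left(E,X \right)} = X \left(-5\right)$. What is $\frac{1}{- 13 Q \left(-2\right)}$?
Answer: $\frac{1}{16250} \approx 6.1538 \cdot 10^{-5}$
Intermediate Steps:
$W{\left(E,X \right)} = - 5 X$
$Q = 625$ ($Q = \left(\left(-5\right) \left(-1\right)\right)^{4} = 5^{4} = 625$)
$\frac{1}{- 13 Q \left(-2\right)} = \frac{1}{\left(-13\right) 625 \left(-2\right)} = \frac{1}{\left(-8125\right) \left(-2\right)} = \frac{1}{16250}$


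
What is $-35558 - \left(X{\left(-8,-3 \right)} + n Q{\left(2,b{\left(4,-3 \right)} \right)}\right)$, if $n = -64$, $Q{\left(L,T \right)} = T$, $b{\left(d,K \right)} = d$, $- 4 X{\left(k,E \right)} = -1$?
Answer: $- \frac{141209}{4} \approx -35302.0$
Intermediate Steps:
$X{\left(k,E \right)} = \frac{1}{4}$ ($X{\left(k,E \right)} = \left(- \frac{1}{4}\right) \left(-1\right) = \frac{1}{4}$)
$-35558 - \left(X{\left(-8,-3 \right)} + n Q{\left(2,b{\left(4,-3 \right)} \right)}\right) = -35558 - \left(\frac{1}{4} - 256\right) = -35558 - - \frac{1023}{4} = -35558 + \frac{1023}{4} = - \frac{141209}{4}$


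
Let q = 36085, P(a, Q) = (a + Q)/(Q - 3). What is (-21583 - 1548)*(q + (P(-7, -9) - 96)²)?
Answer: -9377793151/9 ≈ -1.0420e+9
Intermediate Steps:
P(a, Q) = (Q + a)/(-3 + Q)
(-21583 - 1548)*(q + (P(-7, -9) - 96)²) = (-21583 - 1548)*(36085 + ((-9 - 7)/(-3 - 9) - 96)²) = -23131*(36085 + (-16/(-12) - 96)²) = -23131*(36085 + (-1/12*(-16) - 96)²) = -23131*(36085 + (4/3 - 96)²) = -23131*(36085 + (-284/3)²) = -23131*(36085 + 80656/9) = -23131*405421/9 = -9377793151/9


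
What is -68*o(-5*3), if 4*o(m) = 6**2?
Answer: -612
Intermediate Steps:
o(m) = 9 (o(m) = (1/4)*6**2 = (1/4)*36 = 9)
-68*o(-5*3) = -68*9 = -612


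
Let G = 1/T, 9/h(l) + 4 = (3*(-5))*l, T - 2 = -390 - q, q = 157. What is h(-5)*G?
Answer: -9/38695 ≈ -0.00023259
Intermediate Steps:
T = -545 (T = 2 + (-390 - 1*157) = 2 + (-390 - 157) = 2 - 547 = -545)
h(l) = 9/(-4 - 15*l) (h(l) = 9/(-4 + (3*(-5))*l) = 9/(-4 - 15*l))
G = -1/545 (G = 1/(-545) = -1/545 ≈ -0.0018349)
h(-5)*G = -9/(4 + 15*(-5))*(-1/545) = -9/(4 - 75)*(-1/545) = -9/(-71)*(-1/545) = -9*(-1/71)*(-1/545) = (9/71)*(-1/545) = -9/38695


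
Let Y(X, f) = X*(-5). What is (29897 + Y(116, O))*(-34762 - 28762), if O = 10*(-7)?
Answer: -1862333108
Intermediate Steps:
O = -70
Y(X, f) = -5*X
(29897 + Y(116, O))*(-34762 - 28762) = (29897 - 5*116)*(-34762 - 28762) = (29897 - 580)*(-63524) = 29317*(-63524) = -1862333108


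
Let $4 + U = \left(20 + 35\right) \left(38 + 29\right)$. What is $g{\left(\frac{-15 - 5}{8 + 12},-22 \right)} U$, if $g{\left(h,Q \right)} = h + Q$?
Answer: $-84663$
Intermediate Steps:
$U = 3681$ ($U = -4 + \left(20 + 35\right) \left(38 + 29\right) = -4 + 55 \cdot 67 = -4 + 3685 = 3681$)
$g{\left(h,Q \right)} = Q + h$
$g{\left(\frac{-15 - 5}{8 + 12},-22 \right)} U = \left(-22 + \frac{-15 - 5}{8 + 12}\right) 3681 = \left(-22 - \frac{20}{20}\right) 3681 = \left(-22 - 1\right) 3681 = \left(-23\right) 3681 = -84663$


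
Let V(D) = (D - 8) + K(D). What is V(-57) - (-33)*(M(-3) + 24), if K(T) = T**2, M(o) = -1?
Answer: 3943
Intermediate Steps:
V(D) = -8 + D + D**2 (V(D) = (D - 8) + D**2 = (-8 + D) + D**2 = -8 + D + D**2)
V(-57) - (-33)*(M(-3) + 24) = (-8 - 57 + (-57)**2) - (-33)*(-1 + 24) = (-8 - 57 + 3249) - (-33)*23 = 3184 - 1*(-759) = 3184 + 759 = 3943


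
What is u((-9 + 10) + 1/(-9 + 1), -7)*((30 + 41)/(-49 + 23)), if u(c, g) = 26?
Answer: -71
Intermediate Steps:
u((-9 + 10) + 1/(-9 + 1), -7)*((30 + 41)/(-49 + 23)) = 26*((30 + 41)/(-49 + 23)) = 26*(71/(-26)) = 26*(71*(-1/26)) = 26*(-71/26) = -71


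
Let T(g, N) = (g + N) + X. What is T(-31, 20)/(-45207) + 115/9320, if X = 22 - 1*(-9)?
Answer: 1002481/84265848 ≈ 0.011897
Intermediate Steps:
X = 31 (X = 22 + 9 = 31)
T(g, N) = 31 + N + g (T(g, N) = (g + N) + 31 = (N + g) + 31 = 31 + N + g)
T(-31, 20)/(-45207) + 115/9320 = (31 + 20 - 31)/(-45207) + 115/9320 = 20*(-1/45207) + 115*(1/9320) = -20/45207 + 23/1864 = 1002481/84265848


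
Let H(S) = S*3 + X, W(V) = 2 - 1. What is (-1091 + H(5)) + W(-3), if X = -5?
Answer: -1080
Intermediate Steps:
W(V) = 1
H(S) = -5 + 3*S (H(S) = S*3 - 5 = 3*S - 5 = -5 + 3*S)
(-1091 + H(5)) + W(-3) = (-1091 + (-5 + 3*5)) + 1 = (-1091 + (-5 + 15)) + 1 = (-1091 + 10) + 1 = -1081 + 1 = -1080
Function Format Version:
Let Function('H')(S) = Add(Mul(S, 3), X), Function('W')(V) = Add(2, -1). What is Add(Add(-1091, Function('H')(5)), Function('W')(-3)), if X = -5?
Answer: -1080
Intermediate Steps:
Function('W')(V) = 1
Function('H')(S) = Add(-5, Mul(3, S)) (Function('H')(S) = Add(Mul(S, 3), -5) = Add(Mul(3, S), -5) = Add(-5, Mul(3, S)))
Add(Add(-1091, Function('H')(5)), Function('W')(-3)) = Add(Add(-1091, Add(-5, Mul(3, 5))), 1) = Add(Add(-1091, Add(-5, 15)), 1) = Add(Add(-1091, 10), 1) = Add(-1081, 1) = -1080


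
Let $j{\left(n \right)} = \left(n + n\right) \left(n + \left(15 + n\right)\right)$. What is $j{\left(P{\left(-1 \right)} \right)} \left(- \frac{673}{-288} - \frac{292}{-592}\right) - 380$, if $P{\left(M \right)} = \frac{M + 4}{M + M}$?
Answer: $- \frac{142637}{296} \approx -481.88$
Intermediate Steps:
$P{\left(M \right)} = \frac{4 + M}{2 M}$
$j{\left(n \right)} = 2 n \left(15 + 2 n\right)$
$j{\left(P{\left(-1 \right)} \right)} \left(- \frac{673}{-288} - \frac{292}{-592}\right) - 380 = 2 \frac{4 - 1}{2 \left(-1\right)} \left(15 + 2 \frac{4 - 1}{2 \left(-1\right)}\right) \left(- \frac{673}{-288} - \frac{292}{-592}\right) - 380 = 2 \cdot \frac{1}{2} \left(-1\right) 3 \left(15 + 2 \cdot \frac{1}{2} \left(-1\right) 3\right) \left(\left(-673\right) \left(- \frac{1}{288}\right) - - \frac{73}{148}\right) - 380 = 2 \left(- \frac{3}{2}\right) \left(15 + 2 \left(- \frac{3}{2}\right)\right) \left(\frac{673}{288} + \frac{73}{148}\right) - 380 = 2 \left(- \frac{3}{2}\right) \left(15 - 3\right) \frac{30157}{10656} - 380 = 2 \left(- \frac{3}{2}\right) 12 \cdot \frac{30157}{10656} - 380 = \left(-36\right) \frac{30157}{10656} - 380 = - \frac{30157}{296} - 380 = - \frac{142637}{296}$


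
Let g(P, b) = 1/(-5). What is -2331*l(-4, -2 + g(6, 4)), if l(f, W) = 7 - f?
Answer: -25641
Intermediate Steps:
g(P, b) = -⅕
-2331*l(-4, -2 + g(6, 4)) = -2331*(7 - 1*(-4)) = -2331*(7 + 4) = -2331*11 = -25641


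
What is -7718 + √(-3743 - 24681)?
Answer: -7718 + 2*I*√7106 ≈ -7718.0 + 168.59*I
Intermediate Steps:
-7718 + √(-3743 - 24681) = -7718 + √(-28424) = -7718 + 2*I*√7106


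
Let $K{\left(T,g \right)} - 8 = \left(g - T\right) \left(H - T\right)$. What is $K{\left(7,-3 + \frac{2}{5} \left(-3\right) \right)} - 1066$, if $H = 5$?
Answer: $- \frac{5178}{5} \approx -1035.6$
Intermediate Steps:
$K{\left(T,g \right)} = 8 + \left(5 - T\right) \left(g - T\right)$ ($K{\left(T,g \right)} = 8 + \left(g - T\right) \left(5 - T\right) = 8 + \left(5 - T\right) \left(g - T\right)$)
$K{\left(7,-3 + \frac{2}{5} \left(-3\right) \right)} - 1066 = \left(8 + 7^{2} - 35 + 5 \left(-3 + \frac{2}{5} \left(-3\right)\right) - 7 \left(-3 + \frac{2}{5} \left(-3\right)\right)\right) - 1066 = \left(8 + 49 - 35 + 5 \left(-3 + 2 \cdot \frac{1}{5} \left(-3\right)\right) - 7 \left(-3 + 2 \cdot \frac{1}{5} \left(-3\right)\right)\right) - 1066 = \left(8 + 49 - 35 + 5 \left(-3 + \frac{2}{5} \left(-3\right)\right) - 7 \left(-3 + \frac{2}{5} \left(-3\right)\right)\right) - 1066 = \left(8 + 49 - 35 + 5 \left(-3 - \frac{6}{5}\right) - 7 \left(-3 - \frac{6}{5}\right)\right) - 1066 = \left(8 + 49 - 35 + 5 \left(- \frac{21}{5}\right) - 7 \left(- \frac{21}{5}\right)\right) - 1066 = \left(8 + 49 - 35 - 21 + \frac{147}{5}\right) - 1066 = \frac{152}{5} - 1066 = - \frac{5178}{5}$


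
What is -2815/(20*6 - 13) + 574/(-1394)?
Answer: -48604/1819 ≈ -26.720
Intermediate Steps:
-2815/(20*6 - 13) + 574/(-1394) = -2815/(120 - 13) + 574*(-1/1394) = -2815/107 - 7/17 = -48604/1819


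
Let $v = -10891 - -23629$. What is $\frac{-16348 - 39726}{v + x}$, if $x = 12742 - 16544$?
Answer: $- \frac{28037}{4468} \approx -6.2751$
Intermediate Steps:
$v = 12738$ ($v = -10891 + 23629 = 12738$)
$x = -3802$ ($x = 12742 - 16544 = -3802$)
$\frac{-16348 - 39726}{v + x} = \frac{-16348 - 39726}{12738 - 3802} = - \frac{56074}{8936} = \left(-56074\right) \frac{1}{8936} = - \frac{28037}{4468}$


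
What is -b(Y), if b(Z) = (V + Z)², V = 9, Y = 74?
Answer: -6889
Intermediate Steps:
b(Z) = (9 + Z)²
-b(Y) = -(9 + 74)² = -1*83² = -1*6889 = -6889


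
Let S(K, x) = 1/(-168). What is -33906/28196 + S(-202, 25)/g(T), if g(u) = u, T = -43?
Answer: -8746741/7274568 ≈ -1.2024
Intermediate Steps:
S(K, x) = -1/168
-33906/28196 + S(-202, 25)/g(T) = -33906/28196 - 1/168/(-43) = -33906*1/28196 - 1/168*(-1/43) = -16953/14098 + 1/7224 = -8746741/7274568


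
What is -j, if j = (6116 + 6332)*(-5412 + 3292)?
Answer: 26389760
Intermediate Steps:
j = -26389760 (j = 12448*(-2120) = -26389760)
-j = -1*(-26389760) = 26389760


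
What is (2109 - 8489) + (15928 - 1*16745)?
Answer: -7197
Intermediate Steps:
(2109 - 8489) + (15928 - 1*16745) = -6380 + (15928 - 16745) = -6380 - 817 = -7197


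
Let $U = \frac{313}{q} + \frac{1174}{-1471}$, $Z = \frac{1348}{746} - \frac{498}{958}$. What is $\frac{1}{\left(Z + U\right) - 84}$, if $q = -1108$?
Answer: $- \frac{291203625956}{24400956466617} \approx -0.011934$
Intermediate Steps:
$Z = \frac{229969}{178667}$ ($Z = 1348 \cdot \frac{1}{746} - \frac{249}{479} = \frac{674}{373} - \frac{249}{479} = \frac{229969}{178667} \approx 1.2871$)
$U = - \frac{1761215}{1629868}$ ($U = \frac{313}{-1108} + \frac{1174}{-1471} = 313 \left(- \frac{1}{1108}\right) + 1174 \left(- \frac{1}{1471}\right) = - \frac{313}{1108} - \frac{1174}{1471} = - \frac{1761215}{1629868} \approx -1.0806$)
$\frac{1}{\left(Z + U\right) - 84} = \frac{1}{\left(\frac{229969}{178667} - \frac{1761215}{1629868}\right) - 84} = \frac{1}{\frac{60148113687}{291203625956} - 84} = \frac{1}{- \frac{24400956466617}{291203625956}} = - \frac{291203625956}{24400956466617}$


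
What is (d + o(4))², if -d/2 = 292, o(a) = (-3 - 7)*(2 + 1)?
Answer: 376996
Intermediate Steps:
o(a) = -30 (o(a) = -10*3 = -30)
d = -584 (d = -2*292 = -584)
(d + o(4))² = (-584 - 30)² = (-614)² = 376996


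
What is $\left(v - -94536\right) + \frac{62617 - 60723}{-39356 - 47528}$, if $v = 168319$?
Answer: $\frac{11418945963}{43442} \approx 2.6286 \cdot 10^{5}$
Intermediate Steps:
$\left(v - -94536\right) + \frac{62617 - 60723}{-39356 - 47528} = \left(168319 - -94536\right) + \frac{62617 - 60723}{-39356 - 47528} = \left(168319 + 94536\right) + \frac{1894}{-86884} = 262855 + 1894 \left(- \frac{1}{86884}\right) = 262855 - \frac{947}{43442} = \frac{11418945963}{43442}$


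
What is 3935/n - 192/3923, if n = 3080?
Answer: 2969129/2416568 ≈ 1.2287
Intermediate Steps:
3935/n - 192/3923 = 3935/3080 - 192/3923 = 3935*(1/3080) - 192*1/3923 = 787/616 - 192/3923 = 2969129/2416568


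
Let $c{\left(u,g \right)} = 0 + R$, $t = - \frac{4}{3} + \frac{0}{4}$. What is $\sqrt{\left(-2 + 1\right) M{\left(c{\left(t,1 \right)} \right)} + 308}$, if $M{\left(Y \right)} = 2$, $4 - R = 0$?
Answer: $3 \sqrt{34} \approx 17.493$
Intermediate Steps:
$R = 4$ ($R = 4 - 0 = 4 + 0 = 4$)
$t = - \frac{4}{3}$ ($t = \left(-4\right) \frac{1}{3} + 0 \cdot \frac{1}{4} = - \frac{4}{3} + 0 = - \frac{4}{3} \approx -1.3333$)
$c{\left(u,g \right)} = 4$ ($c{\left(u,g \right)} = 0 + 4 = 4$)
$\sqrt{\left(-2 + 1\right) M{\left(c{\left(t,1 \right)} \right)} + 308} = \sqrt{\left(-2 + 1\right) 2 + 308} = \sqrt{\left(-1\right) 2 + 308} = \sqrt{-2 + 308} = \sqrt{306} = 3 \sqrt{34}$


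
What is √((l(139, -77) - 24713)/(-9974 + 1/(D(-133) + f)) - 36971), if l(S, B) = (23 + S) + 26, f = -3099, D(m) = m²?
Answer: I*√782855519474887147601/145520659 ≈ 192.27*I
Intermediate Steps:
l(S, B) = 49 + S
√((l(139, -77) - 24713)/(-9974 + 1/(D(-133) + f)) - 36971) = √(((49 + 139) - 24713)/(-9974 + 1/((-133)² - 3099)) - 36971) = √((188 - 24713)/(-9974 + 1/(17689 - 3099)) - 36971) = √(-24525/(-9974 + 1/14590) - 36971) = √(-24525/(-145520659/14590) - 36971) = √(-24525*(-14590/145520659) - 36971) = √(357819750/145520659 - 36971) = √(-5379686464139/145520659) = I*√782855519474887147601/145520659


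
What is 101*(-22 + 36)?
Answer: 1414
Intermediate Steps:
101*(-22 + 36) = 101*14 = 1414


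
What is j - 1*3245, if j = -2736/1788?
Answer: -483733/149 ≈ -3246.5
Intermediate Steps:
j = -228/149 (j = -2736*1/1788 = -228/149 ≈ -1.5302)
j - 1*3245 = -228/149 - 1*3245 = -228/149 - 3245 = -483733/149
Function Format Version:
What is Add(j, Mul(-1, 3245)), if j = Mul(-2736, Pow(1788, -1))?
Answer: Rational(-483733, 149) ≈ -3246.5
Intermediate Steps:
j = Rational(-228, 149) (j = Mul(-2736, Rational(1, 1788)) = Rational(-228, 149) ≈ -1.5302)
Add(j, Mul(-1, 3245)) = Add(Rational(-228, 149), Mul(-1, 3245)) = Add(Rational(-228, 149), -3245) = Rational(-483733, 149)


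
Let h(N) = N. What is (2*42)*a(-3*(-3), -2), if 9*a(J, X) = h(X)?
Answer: -56/3 ≈ -18.667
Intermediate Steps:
a(J, X) = X/9
(2*42)*a(-3*(-3), -2) = (2*42)*((1/9)*(-2)) = 84*(-2/9) = -56/3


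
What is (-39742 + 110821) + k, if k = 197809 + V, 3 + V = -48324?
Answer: 220561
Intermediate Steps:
V = -48327 (V = -3 - 48324 = -48327)
k = 149482 (k = 197809 - 48327 = 149482)
(-39742 + 110821) + k = (-39742 + 110821) + 149482 = 71079 + 149482 = 220561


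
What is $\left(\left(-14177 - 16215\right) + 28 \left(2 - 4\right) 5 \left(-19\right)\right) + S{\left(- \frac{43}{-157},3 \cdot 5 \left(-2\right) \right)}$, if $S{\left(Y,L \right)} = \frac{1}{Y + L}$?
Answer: $- \frac{117011181}{4667} \approx -25072.0$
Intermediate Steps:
$S{\left(Y,L \right)} = \frac{1}{L + Y}$
$\left(\left(-14177 - 16215\right) + 28 \left(2 - 4\right) 5 \left(-19\right)\right) + S{\left(- \frac{43}{-157},3 \cdot 5 \left(-2\right) \right)} = \left(\left(-14177 - 16215\right) + 28 \left(2 - 4\right) 5 \left(-19\right)\right) + \frac{1}{3 \cdot 5 \left(-2\right) - \frac{43}{-157}} = \left(-30392 + 28 \left(\left(-2\right) 5\right) \left(-19\right)\right) + \frac{1}{15 \left(-2\right) - - \frac{43}{157}} = \left(-30392 + 28 \left(-10\right) \left(-19\right)\right) + \frac{1}{-30 + \frac{43}{157}} = \left(-30392 - -5320\right) + \frac{1}{- \frac{4667}{157}} = \left(-30392 + 5320\right) - \frac{157}{4667} = -25072 - \frac{157}{4667} = - \frac{117011181}{4667}$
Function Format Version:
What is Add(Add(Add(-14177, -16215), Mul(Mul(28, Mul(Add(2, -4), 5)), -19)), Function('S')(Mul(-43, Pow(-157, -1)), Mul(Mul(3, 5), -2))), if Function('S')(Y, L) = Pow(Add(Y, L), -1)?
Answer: Rational(-117011181, 4667) ≈ -25072.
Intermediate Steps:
Function('S')(Y, L) = Pow(Add(L, Y), -1)
Add(Add(Add(-14177, -16215), Mul(Mul(28, Mul(Add(2, -4), 5)), -19)), Function('S')(Mul(-43, Pow(-157, -1)), Mul(Mul(3, 5), -2))) = Add(Add(Add(-14177, -16215), Mul(Mul(28, Mul(Add(2, -4), 5)), -19)), Pow(Add(Mul(Mul(3, 5), -2), Mul(-43, Pow(-157, -1))), -1)) = Add(Add(-30392, Mul(Mul(28, Mul(-2, 5)), -19)), Pow(Add(Mul(15, -2), Mul(-43, Rational(-1, 157))), -1)) = Add(Add(-30392, Mul(Mul(28, -10), -19)), Pow(Add(-30, Rational(43, 157)), -1)) = Add(Add(-30392, Mul(-280, -19)), Pow(Rational(-4667, 157), -1)) = Add(Add(-30392, 5320), Rational(-157, 4667)) = Add(-25072, Rational(-157, 4667)) = Rational(-117011181, 4667)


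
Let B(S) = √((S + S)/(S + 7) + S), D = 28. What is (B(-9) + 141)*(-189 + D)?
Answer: -22701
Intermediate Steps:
B(S) = √(S + 2*S/(7 + S)) (B(S) = √((2*S)/(7 + S) + S) = √(2*S/(7 + S) + S) = √(S + 2*S/(7 + S)))
(B(-9) + 141)*(-189 + D) = (√(-9*(9 - 9)/(7 - 9)) + 141)*(-189 + 28) = (√(-9*0/(-2)) + 141)*(-161) = (√(-9*(-½)*0) + 141)*(-161) = (√0 + 141)*(-161) = (0 + 141)*(-161) = 141*(-161) = -22701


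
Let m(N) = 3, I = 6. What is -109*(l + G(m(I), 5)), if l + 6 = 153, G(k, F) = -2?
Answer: -15805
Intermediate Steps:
l = 147 (l = -6 + 153 = 147)
-109*(l + G(m(I), 5)) = -109*(147 - 2) = -109*145 = -15805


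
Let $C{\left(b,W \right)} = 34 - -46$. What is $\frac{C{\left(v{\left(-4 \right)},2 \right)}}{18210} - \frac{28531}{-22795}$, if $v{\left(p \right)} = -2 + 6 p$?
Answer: $\frac{52137311}{41509695} \approx 1.256$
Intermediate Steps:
$C{\left(b,W \right)} = 80$ ($C{\left(b,W \right)} = 34 + 46 = 80$)
$\frac{C{\left(v{\left(-4 \right)},2 \right)}}{18210} - \frac{28531}{-22795} = \frac{80}{18210} - \frac{28531}{-22795} = 80 \cdot \frac{1}{18210} - - \frac{28531}{22795} = \frac{8}{1821} + \frac{28531}{22795} = \frac{52137311}{41509695}$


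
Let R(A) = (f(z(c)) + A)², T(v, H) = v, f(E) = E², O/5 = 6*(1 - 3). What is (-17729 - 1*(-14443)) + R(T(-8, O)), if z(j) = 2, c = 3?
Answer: -3270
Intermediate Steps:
O = -60 (O = 5*(6*(1 - 3)) = 5*(6*(-2)) = 5*(-12) = -60)
R(A) = (4 + A)² (R(A) = (2² + A)² = (4 + A)²)
(-17729 - 1*(-14443)) + R(T(-8, O)) = (-17729 - 1*(-14443)) + (4 - 8)² = (-17729 + 14443) + (-4)² = -3286 + 16 = -3270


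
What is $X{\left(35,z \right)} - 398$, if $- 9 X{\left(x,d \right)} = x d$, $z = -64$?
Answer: $- \frac{1342}{9} \approx -149.11$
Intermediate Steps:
$X{\left(x,d \right)} = - \frac{d x}{9}$ ($X{\left(x,d \right)} = - \frac{x d}{9} = - \frac{d x}{9}$)
$X{\left(35,z \right)} - 398 = \left(- \frac{1}{9}\right) \left(-64\right) 35 - 398 = \frac{2240}{9} - 398 = - \frac{1342}{9}$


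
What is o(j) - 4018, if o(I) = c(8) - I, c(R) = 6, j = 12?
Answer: -4024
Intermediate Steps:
o(I) = 6 - I
o(j) - 4018 = (6 - 1*12) - 4018 = (6 - 12) - 4018 = -6 - 4018 = -4024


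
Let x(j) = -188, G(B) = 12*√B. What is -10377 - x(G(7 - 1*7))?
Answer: -10189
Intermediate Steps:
-10377 - x(G(7 - 1*7)) = -10377 - 1*(-188) = -10377 + 188 = -10189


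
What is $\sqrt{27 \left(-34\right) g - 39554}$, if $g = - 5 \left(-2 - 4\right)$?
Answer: $i \sqrt{67094} \approx 259.02 i$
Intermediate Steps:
$g = 30$ ($g = \left(-5\right) \left(-6\right) = 30$)
$\sqrt{27 \left(-34\right) g - 39554} = \sqrt{27 \left(-34\right) 30 - 39554} = \sqrt{\left(-918\right) 30 - 39554} = \sqrt{-27540 - 39554} = \sqrt{-67094} = i \sqrt{67094}$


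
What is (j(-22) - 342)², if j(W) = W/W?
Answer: 116281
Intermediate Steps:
j(W) = 1
(j(-22) - 342)² = (1 - 342)² = (-341)² = 116281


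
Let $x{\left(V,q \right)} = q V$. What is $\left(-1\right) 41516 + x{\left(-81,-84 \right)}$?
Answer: $-34712$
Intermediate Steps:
$x{\left(V,q \right)} = V q$
$\left(-1\right) 41516 + x{\left(-81,-84 \right)} = \left(-1\right) 41516 - -6804 = -41516 + 6804 = -34712$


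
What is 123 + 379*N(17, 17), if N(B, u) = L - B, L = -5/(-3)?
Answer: -17065/3 ≈ -5688.3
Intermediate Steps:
L = 5/3 (L = -5*(-1/3) = 5/3 ≈ 1.6667)
N(B, u) = 5/3 - B
123 + 379*N(17, 17) = 123 + 379*(5/3 - 1*17) = 123 + 379*(5/3 - 17) = 123 + 379*(-46/3) = 123 - 17434/3 = -17065/3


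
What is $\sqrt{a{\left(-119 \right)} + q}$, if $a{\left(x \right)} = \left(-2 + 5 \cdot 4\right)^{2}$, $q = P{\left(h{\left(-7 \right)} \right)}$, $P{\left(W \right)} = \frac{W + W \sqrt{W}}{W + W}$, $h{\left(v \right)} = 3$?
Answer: $\frac{\sqrt{1298 + 2 \sqrt{3}}}{2} \approx 18.038$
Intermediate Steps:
$P{\left(W \right)} = \frac{W + W^{\frac{3}{2}}}{2 W}$
$q = \frac{1}{2} + \frac{\sqrt{3}}{2} \approx 1.366$
$a{\left(x \right)} = 324$ ($a{\left(x \right)} = \left(-2 + 20\right)^{2} = 18^{2} = 324$)
$\sqrt{a{\left(-119 \right)} + q} = \sqrt{324 + \left(\frac{1}{2} + \frac{\sqrt{3}}{2}\right)} = \sqrt{\frac{649}{2} + \frac{\sqrt{3}}{2}}$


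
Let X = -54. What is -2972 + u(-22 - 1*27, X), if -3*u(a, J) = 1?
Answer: -8917/3 ≈ -2972.3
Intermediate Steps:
u(a, J) = -1/3 (u(a, J) = -1/3*1 = -1/3)
-2972 + u(-22 - 1*27, X) = -2972 - 1/3 = -8917/3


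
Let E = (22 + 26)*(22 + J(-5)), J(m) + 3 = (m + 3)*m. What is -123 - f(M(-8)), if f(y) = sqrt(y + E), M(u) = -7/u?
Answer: -123 - sqrt(22286)/4 ≈ -160.32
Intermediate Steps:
J(m) = -3 + m*(3 + m) (J(m) = -3 + (m + 3)*m = -3 + (3 + m)*m = -3 + m*(3 + m))
E = 1392 (E = (22 + 26)*(22 + (-3 + (-5)**2 + 3*(-5))) = 48*(22 + (-3 + 25 - 15)) = 48*(22 + 7) = 48*29 = 1392)
f(y) = sqrt(1392 + y) (f(y) = sqrt(y + 1392) = sqrt(1392 + y))
-123 - f(M(-8)) = -123 - sqrt(1392 - 7/(-8)) = -123 - sqrt(1392 - 7*(-1/8)) = -123 - sqrt(1392 + 7/8) = -123 - sqrt(11143/8) = -123 - sqrt(22286)/4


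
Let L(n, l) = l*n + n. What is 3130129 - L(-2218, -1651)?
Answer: -529571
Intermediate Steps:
L(n, l) = n + l*n
3130129 - L(-2218, -1651) = 3130129 - (-2218)*(1 - 1651) = 3130129 - (-2218)*(-1650) = 3130129 - 1*3659700 = 3130129 - 3659700 = -529571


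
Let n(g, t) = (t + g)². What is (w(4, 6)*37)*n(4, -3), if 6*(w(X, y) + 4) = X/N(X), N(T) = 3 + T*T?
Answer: -8362/57 ≈ -146.70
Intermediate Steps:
N(T) = 3 + T²
w(X, y) = -4 + X/(6*(3 + X²)) (w(X, y) = -4 + (X/(3 + X²))/6 = -4 + X/(6*(3 + X²)))
n(g, t) = (g + t)²
(w(4, 6)*37)*n(4, -3) = (((-72 + 4 - 24*4²)/(6*(3 + 4²)))*37)*(4 - 3)² = (((-72 + 4 - 24*16)/(6*(3 + 16)))*37)*1² = (((⅙)*(-72 + 4 - 384)/19)*37)*1 = (((⅙)*(1/19)*(-452))*37)*1 = -226/57*37*1 = -8362/57*1 = -8362/57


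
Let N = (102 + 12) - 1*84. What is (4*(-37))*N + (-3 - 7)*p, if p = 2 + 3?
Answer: -4490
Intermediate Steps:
p = 5
N = 30 (N = 114 - 84 = 30)
(4*(-37))*N + (-3 - 7)*p = (4*(-37))*30 + (-3 - 7)*5 = -148*30 - 10*5 = -4440 - 50 = -4490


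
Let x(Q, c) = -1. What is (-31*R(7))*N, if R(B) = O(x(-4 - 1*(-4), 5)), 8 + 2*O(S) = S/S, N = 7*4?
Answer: 3038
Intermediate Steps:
N = 28
O(S) = -7/2 (O(S) = -4 + (S/S)/2 = -4 + (1/2)*1 = -4 + 1/2 = -7/2)
R(B) = -7/2
(-31*R(7))*N = -31*(-7/2)*28 = (217/2)*28 = 3038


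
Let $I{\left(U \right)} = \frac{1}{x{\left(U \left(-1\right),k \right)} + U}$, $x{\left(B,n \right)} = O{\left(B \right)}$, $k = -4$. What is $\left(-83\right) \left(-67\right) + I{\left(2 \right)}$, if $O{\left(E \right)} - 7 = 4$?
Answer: $\frac{72294}{13} \approx 5561.1$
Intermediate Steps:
$O{\left(E \right)} = 11$ ($O{\left(E \right)} = 7 + 4 = 11$)
$x{\left(B,n \right)} = 11$
$I{\left(U \right)} = \frac{1}{11 + U}$
$\left(-83\right) \left(-67\right) + I{\left(2 \right)} = \left(-83\right) \left(-67\right) + \frac{1}{11 + 2} = 5561 + \frac{1}{13} = \frac{72294}{13}$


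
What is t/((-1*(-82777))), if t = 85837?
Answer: 85837/82777 ≈ 1.0370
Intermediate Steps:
t/((-1*(-82777))) = 85837/((-1*(-82777))) = 85837/82777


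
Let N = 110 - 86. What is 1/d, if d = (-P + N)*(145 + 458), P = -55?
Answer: 1/47637 ≈ 2.0992e-5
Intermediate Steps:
N = 24
d = 47637 (d = (-1*(-55) + 24)*(145 + 458) = (55 + 24)*603 = 79*603 = 47637)
1/d = 1/47637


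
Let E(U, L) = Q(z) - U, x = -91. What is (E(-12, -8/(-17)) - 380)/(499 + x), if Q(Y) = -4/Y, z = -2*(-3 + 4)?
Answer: -61/68 ≈ -0.89706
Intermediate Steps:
z = -2 (z = -2*1 = -2)
E(U, L) = 2 - U (E(U, L) = -4/(-2) - U = -4*(-½) - U = 2 - U)
(E(-12, -8/(-17)) - 380)/(499 + x) = ((2 - 1*(-12)) - 380)/(499 - 91) = ((2 + 12) - 380)/408 = (14 - 380)/408 = (1/408)*(-366) = -61/68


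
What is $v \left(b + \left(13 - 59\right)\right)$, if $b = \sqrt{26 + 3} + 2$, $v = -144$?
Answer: $6336 - 144 \sqrt{29} \approx 5560.5$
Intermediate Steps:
$b = 2 + \sqrt{29}$ ($b = \sqrt{29} + 2 = 2 + \sqrt{29} \approx 7.3852$)
$v \left(b + \left(13 - 59\right)\right) = - 144 \left(\left(2 + \sqrt{29}\right) + \left(13 - 59\right)\right) = - 144 \left(\left(2 + \sqrt{29}\right) - 46\right) = - 144 \left(-44 + \sqrt{29}\right) = 6336 - 144 \sqrt{29}$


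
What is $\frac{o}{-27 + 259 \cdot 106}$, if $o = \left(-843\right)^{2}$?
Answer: $\frac{710649}{27427} \approx 25.911$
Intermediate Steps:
$o = 710649$
$\frac{o}{-27 + 259 \cdot 106} = \frac{710649}{-27 + 259 \cdot 106} = \frac{710649}{-27 + 27454} = \frac{710649}{27427}$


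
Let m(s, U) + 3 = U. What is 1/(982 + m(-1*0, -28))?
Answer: 1/951 ≈ 0.0010515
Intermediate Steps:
m(s, U) = -3 + U
1/(982 + m(-1*0, -28)) = 1/(982 + (-3 - 28)) = 1/(982 - 31) = 1/951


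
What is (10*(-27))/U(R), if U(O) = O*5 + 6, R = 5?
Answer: -270/31 ≈ -8.7097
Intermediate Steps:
U(O) = 6 + 5*O (U(O) = 5*O + 6 = 6 + 5*O)
(10*(-27))/U(R) = (10*(-27))/(6 + 5*5) = -270/(6 + 25) = -270/31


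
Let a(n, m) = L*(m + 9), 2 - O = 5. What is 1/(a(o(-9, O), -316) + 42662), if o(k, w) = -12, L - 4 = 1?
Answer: 1/41127 ≈ 2.4315e-5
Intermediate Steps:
L = 5 (L = 4 + 1 = 5)
O = -3 (O = 2 - 1*5 = 2 - 5 = -3)
a(n, m) = 45 + 5*m (a(n, m) = 5*(m + 9) = 5*(9 + m) = 45 + 5*m)
1/(a(o(-9, O), -316) + 42662) = 1/((45 + 5*(-316)) + 42662) = 1/((45 - 1580) + 42662) = 1/(-1535 + 42662) = 1/41127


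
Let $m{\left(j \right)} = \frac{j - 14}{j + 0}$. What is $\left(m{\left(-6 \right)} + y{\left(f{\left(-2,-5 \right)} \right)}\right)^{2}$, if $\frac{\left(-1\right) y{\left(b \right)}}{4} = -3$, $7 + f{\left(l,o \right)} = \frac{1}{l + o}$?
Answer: $\frac{2116}{9} \approx 235.11$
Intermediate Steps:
$f{\left(l,o \right)} = -7 + \frac{1}{l + o}$
$y{\left(b \right)} = 12$ ($y{\left(b \right)} = \left(-4\right) \left(-3\right) = 12$)
$m{\left(j \right)} = \frac{-14 + j}{j}$
$\left(m{\left(-6 \right)} + y{\left(f{\left(-2,-5 \right)} \right)}\right)^{2} = \left(\frac{-14 - 6}{-6} + 12\right)^{2} = \left(\left(- \frac{1}{6}\right) \left(-20\right) + 12\right)^{2} = \left(\frac{10}{3} + 12\right)^{2} = \left(\frac{46}{3}\right)^{2} = \frac{2116}{9}$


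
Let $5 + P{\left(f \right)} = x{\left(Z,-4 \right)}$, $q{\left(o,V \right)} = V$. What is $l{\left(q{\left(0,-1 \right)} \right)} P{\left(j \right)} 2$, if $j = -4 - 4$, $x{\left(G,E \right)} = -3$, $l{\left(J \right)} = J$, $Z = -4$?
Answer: $16$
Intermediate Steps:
$j = -8$ ($j = -4 - 4 = -8$)
$P{\left(f \right)} = -8$ ($P{\left(f \right)} = -5 - 3 = -8$)
$l{\left(q{\left(0,-1 \right)} \right)} P{\left(j \right)} 2 = \left(-1\right) \left(-8\right) 2 = 8 \cdot 2 = 16$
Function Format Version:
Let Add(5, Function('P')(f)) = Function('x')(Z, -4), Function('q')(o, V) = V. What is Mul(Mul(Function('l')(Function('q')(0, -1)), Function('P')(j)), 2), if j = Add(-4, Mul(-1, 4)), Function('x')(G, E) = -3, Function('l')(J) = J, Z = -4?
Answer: 16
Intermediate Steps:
j = -8 (j = Add(-4, -4) = -8)
Function('P')(f) = -8 (Function('P')(f) = Add(-5, -3) = -8)
Mul(Mul(Function('l')(Function('q')(0, -1)), Function('P')(j)), 2) = Mul(Mul(-1, -8), 2) = Mul(8, 2) = 16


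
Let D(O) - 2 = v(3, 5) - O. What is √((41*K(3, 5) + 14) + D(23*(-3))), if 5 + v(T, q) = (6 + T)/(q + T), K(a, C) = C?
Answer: √4578/4 ≈ 16.915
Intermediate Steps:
v(T, q) = -5 + (6 + T)/(T + q) (v(T, q) = -5 + (6 + T)/(q + T) = -5 + (6 + T)/(T + q))
D(O) = -15/8 - O (D(O) = 2 + ((6 - 5*5 - 4*3)/(3 + 5) - O) = 2 + ((6 - 25 - 12)/8 - O) = 2 + ((⅛)*(-31) - O) = 2 + (-31/8 - O) = -15/8 - O)
√((41*K(3, 5) + 14) + D(23*(-3))) = √((41*5 + 14) + (-15/8 - 23*(-3))) = √((205 + 14) + (-15/8 - 1*(-69))) = √(219 + (-15/8 + 69)) = √(219 + 537/8) = √(2289/8) = √4578/4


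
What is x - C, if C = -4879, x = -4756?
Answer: 123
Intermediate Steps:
x - C = -4756 - 1*(-4879) = -4756 + 4879 = 123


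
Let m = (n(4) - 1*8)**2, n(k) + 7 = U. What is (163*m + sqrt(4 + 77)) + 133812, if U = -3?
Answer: 186633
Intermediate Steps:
n(k) = -10 (n(k) = -7 - 3 = -10)
m = 324 (m = (-10 - 1*8)**2 = (-10 - 8)**2 = (-18)**2 = 324)
(163*m + sqrt(4 + 77)) + 133812 = (163*324 + sqrt(4 + 77)) + 133812 = (52812 + sqrt(81)) + 133812 = (52812 + 9) + 133812 = 52821 + 133812 = 186633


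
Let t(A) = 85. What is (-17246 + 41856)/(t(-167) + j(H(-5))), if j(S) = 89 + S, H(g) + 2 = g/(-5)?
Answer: 24610/173 ≈ 142.25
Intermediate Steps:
H(g) = -2 - g/5 (H(g) = -2 + g/(-5) = -2 + g*(-⅕) = -2 - g/5)
(-17246 + 41856)/(t(-167) + j(H(-5))) = (-17246 + 41856)/(85 + (89 + (-2 - ⅕*(-5)))) = 24610/(85 + (89 + (-2 + 1))) = 24610/(85 + (89 - 1)) = 24610/(85 + 88) = 24610/173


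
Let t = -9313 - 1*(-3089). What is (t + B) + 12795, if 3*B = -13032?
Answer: 2227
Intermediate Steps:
t = -6224 (t = -9313 + 3089 = -6224)
B = -4344 (B = (⅓)*(-13032) = -4344)
(t + B) + 12795 = (-6224 - 4344) + 12795 = -10568 + 12795 = 2227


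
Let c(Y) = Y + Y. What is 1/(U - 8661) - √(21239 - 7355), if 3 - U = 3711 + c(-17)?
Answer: -1/12335 - 2*√3471 ≈ -117.83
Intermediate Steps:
c(Y) = 2*Y
U = -3674 (U = 3 - (3711 + 2*(-17)) = 3 - (3711 - 34) = 3 - 1*3677 = 3 - 3677 = -3674)
1/(U - 8661) - √(21239 - 7355) = 1/(-3674 - 8661) - √(21239 - 7355) = 1/(-12335) - √13884 = -1/12335 - 2*√3471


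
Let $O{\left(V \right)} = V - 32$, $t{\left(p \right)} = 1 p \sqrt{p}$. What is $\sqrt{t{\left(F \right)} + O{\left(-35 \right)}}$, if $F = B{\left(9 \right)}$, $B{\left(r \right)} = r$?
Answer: $2 i \sqrt{10} \approx 6.3246 i$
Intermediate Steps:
$F = 9$
$t{\left(p \right)} = p^{\frac{3}{2}}$ ($t{\left(p \right)} = p \sqrt{p} = p^{\frac{3}{2}}$)
$O{\left(V \right)} = -32 + V$
$\sqrt{t{\left(F \right)} + O{\left(-35 \right)}} = \sqrt{9^{\frac{3}{2}} - 67} = \sqrt{27 - 67} = \sqrt{-40} = 2 i \sqrt{10}$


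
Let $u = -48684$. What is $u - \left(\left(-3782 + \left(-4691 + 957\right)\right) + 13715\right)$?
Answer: $-54883$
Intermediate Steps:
$u - \left(\left(-3782 + \left(-4691 + 957\right)\right) + 13715\right) = -48684 - \left(\left(-3782 + \left(-4691 + 957\right)\right) + 13715\right) = -48684 - \left(\left(-3782 - 3734\right) + 13715\right) = -48684 - \left(-7516 + 13715\right) = -48684 - 6199 = -54883$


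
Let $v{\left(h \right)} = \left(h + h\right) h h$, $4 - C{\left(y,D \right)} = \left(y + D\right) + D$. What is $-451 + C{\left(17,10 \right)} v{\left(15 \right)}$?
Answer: $-223201$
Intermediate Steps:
$C{\left(y,D \right)} = 4 - y - 2 D$ ($C{\left(y,D \right)} = 4 - \left(\left(y + D\right) + D\right) = 4 - \left(\left(D + y\right) + D\right) = 4 - \left(y + 2 D\right) = 4 - y - 2 D$)
$v{\left(h \right)} = 2 h^{3}$ ($v{\left(h \right)} = 2 h h h = 2 h^{2} h = 2 h^{3}$)
$-451 + C{\left(17,10 \right)} v{\left(15 \right)} = -451 + \left(4 - 17 - 20\right) 2 \cdot 15^{3} = -451 + \left(4 - 17 - 20\right) 2 \cdot 3375 = -451 - 222750 = -223201$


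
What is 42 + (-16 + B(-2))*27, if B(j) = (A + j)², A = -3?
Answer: 285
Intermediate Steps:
B(j) = (-3 + j)²
42 + (-16 + B(-2))*27 = 42 + (-16 + (-3 - 2)²)*27 = 42 + (-16 + (-5)²)*27 = 42 + (-16 + 25)*27 = 42 + 9*27 = 42 + 243 = 285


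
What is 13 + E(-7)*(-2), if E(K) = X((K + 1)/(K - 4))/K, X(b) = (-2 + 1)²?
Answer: 93/7 ≈ 13.286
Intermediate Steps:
X(b) = 1 (X(b) = (-1)² = 1)
E(K) = 1/K
13 + E(-7)*(-2) = 13 - 2/(-7) = 13 - ⅐*(-2) = 13 + 2/7 = 93/7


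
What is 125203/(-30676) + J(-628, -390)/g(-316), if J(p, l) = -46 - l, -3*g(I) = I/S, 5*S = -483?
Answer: -3872114249/12117020 ≈ -319.56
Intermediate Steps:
S = -483/5 (S = (1/5)*(-483) = -483/5 ≈ -96.600)
g(I) = 5*I/1449 (g(I) = -I/(3*(-483/5)) = -I*(-5)/(3*483) = -(-5)*I/1449 = 5*I/1449)
125203/(-30676) + J(-628, -390)/g(-316) = 125203/(-30676) + (-46 - 1*(-390))/(((5/1449)*(-316))) = 125203*(-1/30676) + (-46 + 390)/(-1580/1449) = -125203/30676 + 344*(-1449/1580) = -125203/30676 - 124614/395 = -3872114249/12117020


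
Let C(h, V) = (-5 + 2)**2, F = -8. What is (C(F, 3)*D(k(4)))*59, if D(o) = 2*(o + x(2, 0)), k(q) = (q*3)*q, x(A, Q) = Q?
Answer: 50976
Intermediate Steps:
k(q) = 3*q**2 (k(q) = (3*q)*q = 3*q**2)
C(h, V) = 9 (C(h, V) = (-3)**2 = 9)
D(o) = 2*o (D(o) = 2*(o + 0) = 2*o)
(C(F, 3)*D(k(4)))*59 = (9*(2*(3*4**2)))*59 = (9*(2*(3*16)))*59 = (9*(2*48))*59 = (9*96)*59 = 864*59 = 50976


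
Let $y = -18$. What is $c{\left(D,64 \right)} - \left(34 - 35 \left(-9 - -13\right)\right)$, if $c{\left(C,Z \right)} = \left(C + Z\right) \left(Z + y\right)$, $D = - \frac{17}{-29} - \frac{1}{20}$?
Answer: $\frac{891653}{290} \approx 3074.7$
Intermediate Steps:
$D = \frac{311}{580}$ ($D = \left(-17\right) \left(- \frac{1}{29}\right) - \frac{1}{20} = \frac{17}{29} - \frac{1}{20} = \frac{311}{580} \approx 0.53621$)
$c{\left(C,Z \right)} = \left(-18 + Z\right) \left(C + Z\right)$ ($c{\left(C,Z \right)} = \left(C + Z\right) \left(Z - 18\right) = \left(C + Z\right) \left(-18 + Z\right) = \left(-18 + Z\right) \left(C + Z\right)$)
$c{\left(D,64 \right)} - \left(34 - 35 \left(-9 - -13\right)\right) = \left(64^{2} - \frac{2799}{290} - 1152 + \frac{311}{580} \cdot 64\right) - \left(34 - 35 \left(-9 - -13\right)\right) = \left(4096 - \frac{2799}{290} - 1152 + \frac{4976}{145}\right) - \left(34 - 35 \left(-9 + 13\right)\right) = \frac{860913}{290} + \left(-34 + 35 \cdot 4\right) = \frac{860913}{290} + \left(-34 + 140\right) = \frac{860913}{290} + 106 = \frac{891653}{290}$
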